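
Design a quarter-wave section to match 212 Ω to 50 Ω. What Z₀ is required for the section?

Z_qwt ≈ 103 Ω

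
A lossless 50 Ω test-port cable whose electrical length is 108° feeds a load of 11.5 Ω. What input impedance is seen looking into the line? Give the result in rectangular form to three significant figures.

tan(βl) = tan(108°) = -3.08
Z_in = Z_0·(Z_L + jZ_0·tanβl)/(Z_0 + jZ_L·tanβl)
     = 50·(11.5 − j154)/(50 − j35.4)

Z_in ≈ 80.2 − j97.1 Ω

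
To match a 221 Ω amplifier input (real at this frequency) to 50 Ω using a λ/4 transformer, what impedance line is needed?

Z_qwt ≈ 105 Ω

Z_qwt = √(Z_0·R_L) = √(50 × 221) = √11050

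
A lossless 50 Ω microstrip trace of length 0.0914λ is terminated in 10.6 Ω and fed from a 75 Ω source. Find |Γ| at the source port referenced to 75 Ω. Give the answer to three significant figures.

|Γ| ≈ 0.712

βl = 2π × 0.0914 = 32.9°
tan(βl) = 0.647
Z_in = Z_0·(Z_L + jZ_0·tanβl)/(Z_0 + jZ_L·tanβl) = 14.8 + j30.3 Ω
Γ_s = (Z_in − Z_s)/(Z_in + Z_s) = (-60.2 + j30.3)/(89.8 + j30.3), |Γ_s| = 0.712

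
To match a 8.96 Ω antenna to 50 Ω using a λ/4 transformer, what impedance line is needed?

Z_qwt ≈ 21.2 Ω

Z_qwt = √(Z_0·R_L) = √(50 × 8.96) = √448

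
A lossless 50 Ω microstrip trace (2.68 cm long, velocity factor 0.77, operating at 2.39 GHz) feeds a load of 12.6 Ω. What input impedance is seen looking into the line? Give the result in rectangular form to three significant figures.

λ = v/f = 0.77·c / 2.39 GHz = 0.0967 m
βl = 2π·l/λ = 2π × 0.277 = 99.8°
tan(βl) = tan(99.8°) = -5.78
Z_in = Z_0·(Z_L + jZ_0·tanβl)/(Z_0 + jZ_L·tanβl)
     = 50·(12.6 − j289)/(50 − j72.8)

Z_in ≈ 139 − j86.7 Ω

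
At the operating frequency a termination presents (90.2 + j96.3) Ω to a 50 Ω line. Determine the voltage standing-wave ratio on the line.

VSWR ≈ 4.18

Γ = (Z_L − Z_0)/(Z_L + Z_0) = (40.2 + j96.3)/(140.2 + j96.3)
|Γ| = 104/170 = 0.614
VSWR = (1 + |Γ|)/(1 − |Γ|) = 1.61/0.386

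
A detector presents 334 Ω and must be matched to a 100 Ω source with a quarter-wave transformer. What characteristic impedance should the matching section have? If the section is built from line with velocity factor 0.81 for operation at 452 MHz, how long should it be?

Z_qwt = √(Z_0·R_L) = √(100 × 334) = √33400
λ = 0.81·c/f = 0.538 m, so l = λ/4 = 0.134 m

Z_qwt ≈ 183 Ω; length ≈ 13.4 cm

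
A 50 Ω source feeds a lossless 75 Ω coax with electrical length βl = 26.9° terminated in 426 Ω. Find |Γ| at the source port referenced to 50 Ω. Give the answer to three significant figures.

|Γ| ≈ 0.767

tan(βl) = 0.507
Z_in = Z_0·(Z_L + jZ_0·tanβl)/(Z_0 + jZ_L·tanβl) = 57.6 − j128 Ω
Γ_s = (Z_in − Z_s)/(Z_in + Z_s) = (7.57 − j128)/(108 − j128), |Γ_s| = 0.767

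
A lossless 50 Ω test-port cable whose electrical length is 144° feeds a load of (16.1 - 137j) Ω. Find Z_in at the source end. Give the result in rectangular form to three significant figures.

Z_in ≈ 23.7 + j169 Ω

tan(βl) = tan(144°) = -0.727
Z_in = Z_0·(Z_L + jZ_0·tanβl)/(Z_0 + jZ_L·tanβl)
     = 50·(16.1 − j173)/(-49.5 − j11.7)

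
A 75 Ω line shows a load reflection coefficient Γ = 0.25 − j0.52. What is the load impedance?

Z_L ≈ 60.1 − j93.6 Ω

Z_L = Z_0·(1 + Γ)/(1 − Γ) = 75·(1.25 − j0.52)/(0.75 + j0.52)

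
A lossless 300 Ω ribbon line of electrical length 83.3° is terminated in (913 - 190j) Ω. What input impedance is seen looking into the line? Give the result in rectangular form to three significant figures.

tan(βl) = tan(83.3°) = 8.51
Z_in = Z_0·(Z_L + jZ_0·tanβl)/(Z_0 + jZ_L·tanβl)
     = 300·(913 + j2360)/(1920 + j7770)

Z_in ≈ 94.2 − j12 Ω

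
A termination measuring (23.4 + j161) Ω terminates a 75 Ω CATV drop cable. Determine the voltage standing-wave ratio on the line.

VSWR ≈ 18.2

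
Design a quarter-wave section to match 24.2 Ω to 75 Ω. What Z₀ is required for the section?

Z_qwt = √(Z_0·R_L) = √(75 × 24.2) = √1815

Z_qwt ≈ 42.6 Ω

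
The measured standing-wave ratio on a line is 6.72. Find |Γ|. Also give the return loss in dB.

|Γ| = (S − 1)/(S + 1) = (6.72 − 1)/(6.72 + 1) = 5.72/7.72
RL = −20·log₁₀|Γ| = −20·log₁₀(0.741)

|Γ| ≈ 0.741; return loss ≈ 2.6 dB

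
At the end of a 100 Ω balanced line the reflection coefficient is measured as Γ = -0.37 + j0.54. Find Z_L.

Z_L ≈ 26.4 + j49.8 Ω

Z_L = Z_0·(1 + Γ)/(1 − Γ) = 100·(0.63 + j0.54)/(1.37 − j0.54)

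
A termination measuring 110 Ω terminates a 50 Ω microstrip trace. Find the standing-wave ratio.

Γ = (110 − 50)/(110 + 50) = 0.375
VSWR = (1 + 0.375)/(1 − 0.375)

VSWR ≈ 2.2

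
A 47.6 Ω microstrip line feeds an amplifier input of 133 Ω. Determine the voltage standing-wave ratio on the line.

VSWR ≈ 2.79

Γ = (133 − 47.6)/(133 + 47.6) = 0.473
VSWR = (1 + 0.473)/(1 − 0.473)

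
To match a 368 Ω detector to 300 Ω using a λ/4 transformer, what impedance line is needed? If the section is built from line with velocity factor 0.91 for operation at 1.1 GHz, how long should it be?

Z_qwt ≈ 332 Ω; length ≈ 6.2 cm

Z_qwt = √(Z_0·R_L) = √(300 × 368) = √110400
λ = 0.91·c/f = 0.248 m, so l = λ/4 = 0.062 m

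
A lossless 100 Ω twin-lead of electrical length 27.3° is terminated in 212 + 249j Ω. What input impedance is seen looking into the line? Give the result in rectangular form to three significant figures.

Z_in ≈ 210 − j248 Ω

tan(βl) = tan(27.3°) = 0.516
Z_in = Z_0·(Z_L + jZ_0·tanβl)/(Z_0 + jZ_L·tanβl)
     = 100·(212 + j301)/(-28.5 + j109)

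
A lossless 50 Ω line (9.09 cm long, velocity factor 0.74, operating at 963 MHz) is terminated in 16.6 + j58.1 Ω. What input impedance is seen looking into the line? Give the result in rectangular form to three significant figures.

λ = v/f = 0.74·c / 963 MHz = 0.231 m
βl = 2π·l/λ = 2π × 0.394 = 142°
tan(βl) = tan(142°) = -0.783
Z_in = Z_0·(Z_L + jZ_0·tanβl)/(Z_0 + jZ_L·tanβl)
     = 50·(16.6 + j19)/(95.5 − j13)

Z_in ≈ 7.21 + j10.9 Ω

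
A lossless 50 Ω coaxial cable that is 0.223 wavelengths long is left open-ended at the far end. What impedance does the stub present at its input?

Z_in ≈ −j8.56 Ω

βl = 2π × 0.223 = 80.3°
tan(βl) = 5.84
For an open-ended stub, Z_in = −jZ_0·cot(βl) = −jZ_0/tan(βl)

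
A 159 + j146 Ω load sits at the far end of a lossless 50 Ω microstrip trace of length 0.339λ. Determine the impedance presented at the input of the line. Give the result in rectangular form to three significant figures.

βl = 2π × 0.339 = 122°
tan(βl) = tan(122°) = -1.6
Z_in = Z_0·(Z_L + jZ_0·tanβl)/(Z_0 + jZ_L·tanβl)
     = 50·(159 + j66.1)/(283 − j254)

Z_in ≈ 9.75 + j20.4 Ω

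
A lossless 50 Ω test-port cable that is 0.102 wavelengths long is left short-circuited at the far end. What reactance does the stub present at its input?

βl = 2π × 0.102 = 36.7°
tan(βl) = 0.746
For a short-circuited stub, Z_in = jZ_0·tan(βl)

X_in ≈ 37.3 Ω (inductive)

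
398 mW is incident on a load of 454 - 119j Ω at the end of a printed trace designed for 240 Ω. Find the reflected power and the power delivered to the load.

|Γ| = |(214 − j119)/(694 − j119)| = 0.348
|Γ|² = 0.121
P_refl = |Γ|²·P_inc = 48.1 mW, P_del = (1 − |Γ|²)·P_inc = 350 mW

P_reflected ≈ 48.1 mW; P_delivered ≈ 350 mW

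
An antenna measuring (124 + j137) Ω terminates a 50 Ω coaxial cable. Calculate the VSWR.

VSWR ≈ 5.74

Γ = (Z_L − Z_0)/(Z_L + Z_0) = (74 + j137)/(174 + j137)
|Γ| = 156/221 = 0.703
VSWR = (1 + |Γ|)/(1 − |Γ|) = 1.7/0.297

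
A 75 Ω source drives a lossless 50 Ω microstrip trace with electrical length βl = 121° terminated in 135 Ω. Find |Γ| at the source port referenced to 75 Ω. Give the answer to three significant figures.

|Γ| ≈ 0.555

tan(βl) = -1.66
Z_in = Z_0·(Z_L + jZ_0·tanβl)/(Z_0 + jZ_L·tanβl) = 24 + j24.7 Ω
Γ_s = (Z_in − Z_s)/(Z_in + Z_s) = (-51 + j24.7)/(99 + j24.7), |Γ_s| = 0.555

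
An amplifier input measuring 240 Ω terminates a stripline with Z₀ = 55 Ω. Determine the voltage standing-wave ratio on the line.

VSWR ≈ 4.36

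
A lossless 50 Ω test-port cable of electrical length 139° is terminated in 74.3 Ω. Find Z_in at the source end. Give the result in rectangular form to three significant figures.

Z_in ≈ 48.9 + j19.7 Ω

tan(βl) = tan(139°) = -0.869
Z_in = Z_0·(Z_L + jZ_0·tanβl)/(Z_0 + jZ_L·tanβl)
     = 50·(74.3 − j43.5)/(50 − j64.6)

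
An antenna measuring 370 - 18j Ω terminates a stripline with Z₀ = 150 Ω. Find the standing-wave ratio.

VSWR ≈ 2.47

Γ = (Z_L − Z_0)/(Z_L + Z_0) = (220 − j18)/(520 − j18)
|Γ| = 221/520 = 0.424
VSWR = (1 + |Γ|)/(1 − |Γ|) = 1.42/0.576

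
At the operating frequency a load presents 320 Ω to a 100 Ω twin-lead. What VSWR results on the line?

VSWR ≈ 3.2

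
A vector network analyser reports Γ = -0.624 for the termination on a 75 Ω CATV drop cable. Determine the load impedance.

Z_L ≈ 17.4 Ω

Z_L = Z_0·(1 + Γ)/(1 − Γ) = 75·(0.376)/(1.62)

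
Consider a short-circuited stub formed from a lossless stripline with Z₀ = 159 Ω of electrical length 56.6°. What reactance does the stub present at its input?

X_in ≈ 241 Ω (inductive)

tan(βl) = 1.52
For a short-circuited stub, Z_in = jZ_0·tan(βl)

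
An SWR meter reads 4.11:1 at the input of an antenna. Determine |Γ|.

|Γ| = (S − 1)/(S + 1) = (4.11 − 1)/(4.11 + 1) = 3.11/5.11

|Γ| ≈ 0.609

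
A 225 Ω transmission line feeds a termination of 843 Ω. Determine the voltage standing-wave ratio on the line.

For a purely resistive load, VSWR = R_L/Z_0 or Z_0/R_L (whichever > 1) = 843/225

VSWR ≈ 3.75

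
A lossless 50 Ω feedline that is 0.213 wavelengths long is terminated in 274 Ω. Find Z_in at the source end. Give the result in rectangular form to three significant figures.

Z_in ≈ 9.62 − j11.4 Ω

βl = 2π × 0.213 = 76.7°
tan(βl) = tan(76.7°) = 4.22
Z_in = Z_0·(Z_L + jZ_0·tanβl)/(Z_0 + jZ_L·tanβl)
     = 50·(274 + j211)/(50 + j1160)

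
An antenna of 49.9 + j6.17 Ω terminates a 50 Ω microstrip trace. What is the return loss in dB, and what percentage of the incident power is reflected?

RL ≈ 24.2 dB; 0.38% of incident power reflected

Γ = (-0.1 + j6.17)/(99.9 + j6.17), |Γ| = 0.0617
RL = −20·log₁₀(0.0617) = 24.2 dB
P_refl/P_inc = |Γ|² = 0.0038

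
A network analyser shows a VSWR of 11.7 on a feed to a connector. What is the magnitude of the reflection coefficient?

|Γ| ≈ 0.843

|Γ| = (S − 1)/(S + 1) = (11.7 − 1)/(11.7 + 1) = 10.7/12.7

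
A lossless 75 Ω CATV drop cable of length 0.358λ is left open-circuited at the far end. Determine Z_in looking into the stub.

βl = 2π × 0.358 = 129°
tan(βl) = -1.24
For an open-circuited stub, Z_in = −jZ_0·cot(βl) = −jZ_0/tan(βl)

Z_in ≈ +j60.5 Ω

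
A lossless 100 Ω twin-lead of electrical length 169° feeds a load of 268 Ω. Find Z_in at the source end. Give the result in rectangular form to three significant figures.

Z_in ≈ 219 + j94.5 Ω

tan(βl) = tan(169°) = -0.194
Z_in = Z_0·(Z_L + jZ_0·tanβl)/(Z_0 + jZ_L·tanβl)
     = 100·(268 − j19.4)/(100 − j52.1)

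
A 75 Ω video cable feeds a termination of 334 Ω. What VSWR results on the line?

VSWR ≈ 4.45

Γ = (334 − 75)/(334 + 75) = 0.633
VSWR = (1 + 0.633)/(1 − 0.633)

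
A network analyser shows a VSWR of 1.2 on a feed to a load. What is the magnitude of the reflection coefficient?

|Γ| ≈ 0.0909

|Γ| = (S − 1)/(S + 1) = (1.2 − 1)/(1.2 + 1) = 0.2/2.2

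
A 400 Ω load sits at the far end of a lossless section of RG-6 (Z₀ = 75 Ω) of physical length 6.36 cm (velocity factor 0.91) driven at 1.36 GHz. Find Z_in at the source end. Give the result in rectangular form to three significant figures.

λ = v/f = 0.91·c / 1.36 GHz = 0.201 m
βl = 2π·l/λ = 2π × 0.317 = 114°
tan(βl) = tan(114°) = -2.24
Z_in = Z_0·(Z_L + jZ_0·tanβl)/(Z_0 + jZ_L·tanβl)
     = 75·(400 − j168)/(75 − j896)

Z_in ≈ 16.7 + j32.1 Ω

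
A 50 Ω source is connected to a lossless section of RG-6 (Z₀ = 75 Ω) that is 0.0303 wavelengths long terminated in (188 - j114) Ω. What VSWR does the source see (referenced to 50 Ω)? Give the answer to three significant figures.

VSWR ≈ 4.93

βl = 2π × 0.0303 = 10.9°
tan(βl) = 0.193
Z_in = Z_0·(Z_L + jZ_0·tanβl)/(Z_0 + jZ_L·tanβl) = 102 − j115 Ω
Γ_s = (Z_in − Z_s)/(Z_in + Z_s) = (52.4 − j115)/(152 − j115), |Γ_s| = 0.663
VSWR = (1 + |Γ_s|)/(1 − |Γ_s|)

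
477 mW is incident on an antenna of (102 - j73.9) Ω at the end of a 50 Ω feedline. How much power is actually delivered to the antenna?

|Γ| = |(52 − j73.9)/(152 − j73.9)| = 0.535
|Γ|² = 0.286
P_refl = |Γ|²·P_inc = 136 mW, P_del = (1 − |Γ|²)·P_inc = 341 mW

P_delivered ≈ 341 mW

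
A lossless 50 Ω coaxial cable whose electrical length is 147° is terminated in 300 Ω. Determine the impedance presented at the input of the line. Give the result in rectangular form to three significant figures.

Z_in ≈ 26.4 + j70.2 Ω

tan(βl) = tan(147°) = -0.649
Z_in = Z_0·(Z_L + jZ_0·tanβl)/(Z_0 + jZ_L·tanβl)
     = 50·(300 − j32.5)/(50 − j195)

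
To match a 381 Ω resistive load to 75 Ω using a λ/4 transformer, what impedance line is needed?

Z_qwt ≈ 169 Ω

Z_qwt = √(Z_0·R_L) = √(75 × 381) = √28580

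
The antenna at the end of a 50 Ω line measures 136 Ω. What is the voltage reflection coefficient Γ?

Γ = 0.462

Γ = (Z_L − Z_0)/(Z_L + Z_0) = (136 − 50)/(136 + 50) = 86/186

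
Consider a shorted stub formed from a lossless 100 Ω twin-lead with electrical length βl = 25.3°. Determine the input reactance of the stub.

tan(βl) = 0.473
For a shorted stub, Z_in = jZ_0·tan(βl)

X_in ≈ 47.3 Ω (inductive)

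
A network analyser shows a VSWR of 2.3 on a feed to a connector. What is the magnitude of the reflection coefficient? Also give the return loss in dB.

|Γ| = (S − 1)/(S + 1) = (2.3 − 1)/(2.3 + 1) = 1.3/3.3
RL = −20·log₁₀|Γ| = −20·log₁₀(0.394)

|Γ| ≈ 0.394; return loss ≈ 8.09 dB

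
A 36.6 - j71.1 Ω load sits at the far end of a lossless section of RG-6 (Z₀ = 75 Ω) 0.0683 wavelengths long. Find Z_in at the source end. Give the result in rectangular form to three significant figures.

Z_in ≈ 21 − j28.9 Ω

βl = 2π × 0.0683 = 24.6°
tan(βl) = tan(24.6°) = 0.458
Z_in = Z_0·(Z_L + jZ_0·tanβl)/(Z_0 + jZ_L·tanβl)
     = 75·(36.6 − j36.8)/(108 + j16.7)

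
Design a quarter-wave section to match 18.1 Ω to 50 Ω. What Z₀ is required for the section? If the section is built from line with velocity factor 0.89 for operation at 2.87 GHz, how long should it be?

Z_qwt = √(Z_0·R_L) = √(50 × 18.1) = √905
λ = 0.89·c/f = 0.093 m, so l = λ/4 = 0.0233 m

Z_qwt ≈ 30.1 Ω; length ≈ 2.33 cm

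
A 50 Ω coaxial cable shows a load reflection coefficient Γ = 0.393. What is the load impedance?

Z_L = Z_0·(1 + Γ)/(1 − Γ) = 50·(1.39)/(0.607)

Z_L ≈ 115 Ω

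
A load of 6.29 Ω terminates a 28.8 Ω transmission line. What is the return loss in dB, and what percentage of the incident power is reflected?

RL ≈ 3.86 dB; 41.2% of incident power reflected

Γ = (6.29 − 28.8)/(6.29 + 28.8) = -0.641
RL = −20·log₁₀(0.641) = 3.86 dB
P_refl/P_inc = |Γ|² = 0.412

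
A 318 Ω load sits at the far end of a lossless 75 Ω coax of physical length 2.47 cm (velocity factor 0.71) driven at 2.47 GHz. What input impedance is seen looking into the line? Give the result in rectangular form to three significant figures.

λ = v/f = 0.71·c / 2.47 GHz = 0.0862 m
βl = 2π·l/λ = 2π × 0.286 = 103°
tan(βl) = tan(103°) = -4.29
Z_in = Z_0·(Z_L + jZ_0·tanβl)/(Z_0 + jZ_L·tanβl)
     = 75·(318 − j322)/(75 − j1370)

Z_in ≈ 18.6 + j16.5 Ω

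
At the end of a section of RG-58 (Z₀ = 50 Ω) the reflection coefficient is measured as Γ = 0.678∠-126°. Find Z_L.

Z_L ≈ 12 − j24.3 Ω

Z_L = Z_0·(1 + Γ)/(1 − Γ) = 50·(0.601 − j0.549)/(1.4 + j0.549)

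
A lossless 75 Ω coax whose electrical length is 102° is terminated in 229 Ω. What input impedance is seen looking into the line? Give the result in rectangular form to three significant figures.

tan(βl) = tan(102°) = -4.7
Z_in = Z_0·(Z_L + jZ_0·tanβl)/(Z_0 + jZ_L·tanβl)
     = 75·(229 − j353)/(75 − j1080)

Z_in ≈ 25.5 + j14.2 Ω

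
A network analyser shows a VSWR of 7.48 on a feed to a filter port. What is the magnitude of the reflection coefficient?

|Γ| ≈ 0.764

|Γ| = (S − 1)/(S + 1) = (7.48 − 1)/(7.48 + 1) = 6.48/8.48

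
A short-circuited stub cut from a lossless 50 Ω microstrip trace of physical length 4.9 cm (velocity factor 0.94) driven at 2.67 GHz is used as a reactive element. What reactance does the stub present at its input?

λ = v/f = 0.94·c / 2.67 GHz = 0.106 m
βl = 2π·l/λ = 2π × 0.464 = 167°
tan(βl) = -0.231
For a short-circuited stub, Z_in = jZ_0·tan(βl)

X_in ≈ -11.5 Ω (capacitive)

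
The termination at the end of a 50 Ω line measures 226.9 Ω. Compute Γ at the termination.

Γ = (Z_L − Z_0)/(Z_L + Z_0) = (226.9 − 50)/(226.9 + 50) = 176.9/276.9

Γ = 0.639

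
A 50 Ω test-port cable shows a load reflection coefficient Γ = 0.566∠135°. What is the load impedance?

Z_L ≈ 16 + j18.9 Ω

Z_L = Z_0·(1 + Γ)/(1 − Γ) = 50·(0.6 + j0.4)/(1.4 − j0.4)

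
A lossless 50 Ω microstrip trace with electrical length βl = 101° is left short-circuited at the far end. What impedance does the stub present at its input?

Z_in ≈ −j257 Ω

tan(βl) = -5.14
For a short-circuited stub, Z_in = jZ_0·tan(βl)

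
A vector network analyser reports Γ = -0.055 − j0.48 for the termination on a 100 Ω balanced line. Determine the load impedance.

Z_L = Z_0·(1 + Γ)/(1 − Γ) = 100·(0.945 − j0.48)/(1.05 + j0.48)

Z_L ≈ 57.1 − j71.5 Ω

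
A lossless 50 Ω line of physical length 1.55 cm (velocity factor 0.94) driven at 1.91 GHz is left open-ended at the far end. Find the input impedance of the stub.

Z_in ≈ −j64.5 Ω

λ = v/f = 0.94·c / 1.91 GHz = 0.148 m
βl = 2π·l/λ = 2π × 0.105 = 37.8°
tan(βl) = 0.776
For an open-ended stub, Z_in = −jZ_0·cot(βl) = −jZ_0/tan(βl)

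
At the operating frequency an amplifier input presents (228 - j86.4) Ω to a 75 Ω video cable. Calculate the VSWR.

Γ = (Z_L − Z_0)/(Z_L + Z_0) = (153 − j86.4)/(303 − j86.4)
|Γ| = 176/315 = 0.558
VSWR = (1 + |Γ|)/(1 − |Γ|) = 1.56/0.442

VSWR ≈ 3.52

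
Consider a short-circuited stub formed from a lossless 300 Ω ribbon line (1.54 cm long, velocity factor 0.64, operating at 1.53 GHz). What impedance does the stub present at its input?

λ = v/f = 0.64·c / 1.53 GHz = 0.125 m
βl = 2π·l/λ = 2π × 0.123 = 44.2°
tan(βl) = 0.972
For a short-circuited stub, Z_in = jZ_0·tan(βl)

Z_in ≈ +j292 Ω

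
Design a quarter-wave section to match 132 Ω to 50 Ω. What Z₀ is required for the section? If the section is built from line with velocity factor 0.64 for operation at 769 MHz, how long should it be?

Z_qwt = √(Z_0·R_L) = √(50 × 132) = √6600
λ = 0.64·c/f = 0.25 m, so l = λ/4 = 0.0624 m

Z_qwt ≈ 81.2 Ω; length ≈ 6.24 cm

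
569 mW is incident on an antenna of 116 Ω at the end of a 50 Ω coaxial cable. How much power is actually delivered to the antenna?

Γ = (116 − 50)/(116 + 50) = 0.398
|Γ|² = 0.158
P_refl = |Γ|²·P_inc = 89.9 mW, P_del = (1 − |Γ|²)·P_inc = 479 mW

P_delivered ≈ 479 mW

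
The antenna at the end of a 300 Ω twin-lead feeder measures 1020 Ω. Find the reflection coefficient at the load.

Γ = (Z_L − Z_0)/(Z_L + Z_0) = (1020 − 300)/(1020 + 300) = 720/1320

Γ = 0.545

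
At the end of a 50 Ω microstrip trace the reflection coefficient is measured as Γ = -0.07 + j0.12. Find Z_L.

Z_L = Z_0·(1 + Γ)/(1 − Γ) = 50·(0.93 + j0.12)/(1.07 − j0.12)

Z_L ≈ 42.3 + j10.4 Ω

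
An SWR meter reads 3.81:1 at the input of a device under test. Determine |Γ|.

|Γ| = (S − 1)/(S + 1) = (3.81 − 1)/(3.81 + 1) = 2.81/4.81

|Γ| ≈ 0.584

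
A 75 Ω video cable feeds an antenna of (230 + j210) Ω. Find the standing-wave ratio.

VSWR ≈ 5.78

Γ = (Z_L − Z_0)/(Z_L + Z_0) = (155 + j210)/(305 + j210)
|Γ| = 261/370 = 0.705
VSWR = (1 + |Γ|)/(1 − |Γ|) = 1.7/0.295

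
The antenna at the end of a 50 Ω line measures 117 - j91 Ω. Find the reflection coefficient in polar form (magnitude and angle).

Γ ≈ 0.594 ∠ -25.1°

Γ = (Z_L − Z_0)/(Z_L + Z_0) = (67 − j91)/(167 − j91)
|Γ| = 113/190 = 0.594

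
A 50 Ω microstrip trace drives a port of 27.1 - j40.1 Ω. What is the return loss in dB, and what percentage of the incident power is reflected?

Γ = (-22.9 − j40.1)/(77.1 − j40.1), |Γ| = 0.531
RL = −20·log₁₀(0.531) = 5.49 dB
P_refl/P_inc = |Γ|² = 0.282

RL ≈ 5.49 dB; 28.2% of incident power reflected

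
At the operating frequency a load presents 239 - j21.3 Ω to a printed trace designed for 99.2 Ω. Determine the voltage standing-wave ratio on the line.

VSWR ≈ 2.43

Γ = (Z_L − Z_0)/(Z_L + Z_0) = (139.8 − j21.3)/(338.2 − j21.3)
|Γ| = 141/339 = 0.417
VSWR = (1 + |Γ|)/(1 − |Γ|) = 1.42/0.583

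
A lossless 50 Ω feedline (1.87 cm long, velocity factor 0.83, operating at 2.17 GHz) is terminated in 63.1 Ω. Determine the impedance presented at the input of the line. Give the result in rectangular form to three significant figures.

Z_in ≈ 44.1 − j9.19 Ω

λ = v/f = 0.83·c / 2.17 GHz = 0.115 m
βl = 2π·l/λ = 2π × 0.163 = 58.7°
tan(βl) = tan(58.7°) = 1.64
Z_in = Z_0·(Z_L + jZ_0·tanβl)/(Z_0 + jZ_L·tanβl)
     = 50·(63.1 + j82.1)/(50 + j104)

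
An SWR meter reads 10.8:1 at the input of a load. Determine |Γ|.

|Γ| = (S − 1)/(S + 1) = (10.8 − 1)/(10.8 + 1) = 9.8/11.8

|Γ| ≈ 0.831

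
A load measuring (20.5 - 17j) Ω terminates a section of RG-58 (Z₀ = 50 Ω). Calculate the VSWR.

VSWR ≈ 2.77

Γ = (Z_L − Z_0)/(Z_L + Z_0) = (-29.5 − j17)/(70.5 − j17)
|Γ| = 34/72.5 = 0.469
VSWR = (1 + |Γ|)/(1 − |Γ|) = 1.47/0.531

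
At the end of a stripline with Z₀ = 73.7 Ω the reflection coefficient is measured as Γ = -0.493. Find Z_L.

Z_L = Z_0·(1 + Γ)/(1 − Γ) = 73.7·(0.507)/(1.49)

Z_L ≈ 25 Ω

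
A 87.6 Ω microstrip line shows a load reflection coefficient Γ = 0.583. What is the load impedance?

Z_L ≈ 333 Ω

Z_L = Z_0·(1 + Γ)/(1 − Γ) = 87.6·(1.58)/(0.417)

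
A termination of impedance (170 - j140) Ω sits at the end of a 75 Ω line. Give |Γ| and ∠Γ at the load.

Γ = (Z_L − Z_0)/(Z_L + Z_0) = (95 − j140)/(245 − j140)
|Γ| = 169/282 = 0.6

Γ ≈ 0.6 ∠ -26.1°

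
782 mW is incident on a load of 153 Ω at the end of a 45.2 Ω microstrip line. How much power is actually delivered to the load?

Γ = (153 − 45.2)/(153 + 45.2) = 0.544
|Γ|² = 0.296
P_refl = |Γ|²·P_inc = 231 mW, P_del = (1 − |Γ|²)·P_inc = 551 mW

P_delivered ≈ 551 mW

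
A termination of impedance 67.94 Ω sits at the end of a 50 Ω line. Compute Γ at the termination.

Γ = 0.152

Γ = (Z_L − Z_0)/(Z_L + Z_0) = (67.94 − 50)/(67.94 + 50) = 17.94/117.9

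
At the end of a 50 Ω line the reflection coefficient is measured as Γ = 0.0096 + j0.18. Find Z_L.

Z_L = Z_0·(1 + Γ)/(1 − Γ) = 50·(1.01 + j0.18)/(0.99 − j0.18)

Z_L ≈ 47.7 + j17.8 Ω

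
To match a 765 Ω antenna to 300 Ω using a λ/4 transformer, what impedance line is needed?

Z_qwt ≈ 479 Ω

Z_qwt = √(Z_0·R_L) = √(300 × 765) = √229500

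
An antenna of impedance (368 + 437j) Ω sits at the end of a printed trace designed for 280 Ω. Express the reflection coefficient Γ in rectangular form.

Γ = (Z_L − Z_0)/(Z_L + Z_0) = (88 + j437)/(648 + j437)

Γ ≈ 0.406 + j0.401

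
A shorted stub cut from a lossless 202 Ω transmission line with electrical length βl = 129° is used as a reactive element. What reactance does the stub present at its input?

tan(βl) = -1.23
For a shorted stub, Z_in = jZ_0·tan(βl)

X_in ≈ -249 Ω (capacitive)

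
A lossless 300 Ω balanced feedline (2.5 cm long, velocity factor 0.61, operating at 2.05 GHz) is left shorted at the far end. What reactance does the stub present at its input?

X_in ≈ -1570 Ω (capacitive)

λ = v/f = 0.61·c / 2.05 GHz = 0.0893 m
βl = 2π·l/λ = 2π × 0.28 = 101°
tan(βl) = -5.23
For a shorted stub, Z_in = jZ_0·tan(βl)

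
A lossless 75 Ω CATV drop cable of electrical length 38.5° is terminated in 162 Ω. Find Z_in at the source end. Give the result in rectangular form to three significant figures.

tan(βl) = tan(38.5°) = 0.795
Z_in = Z_0·(Z_L + jZ_0·tanβl)/(Z_0 + jZ_L·tanβl)
     = 75·(162 + j59.7)/(75 + j129)

Z_in ≈ 66.9 − j55.3 Ω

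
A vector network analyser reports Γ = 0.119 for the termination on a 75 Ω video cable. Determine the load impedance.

Z_L = Z_0·(1 + Γ)/(1 − Γ) = 75·(1.12)/(0.881)

Z_L ≈ 95.3 Ω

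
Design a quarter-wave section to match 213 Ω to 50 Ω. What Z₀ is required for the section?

Z_qwt ≈ 103 Ω

Z_qwt = √(Z_0·R_L) = √(50 × 213) = √10650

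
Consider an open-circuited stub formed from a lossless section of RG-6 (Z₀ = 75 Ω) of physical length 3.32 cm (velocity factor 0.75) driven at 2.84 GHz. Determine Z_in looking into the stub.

Z_in ≈ +j135 Ω

λ = v/f = 0.75·c / 2.84 GHz = 0.0792 m
βl = 2π·l/λ = 2π × 0.419 = 151°
tan(βl) = -0.557
For an open-circuited stub, Z_in = −jZ_0·cot(βl) = −jZ_0/tan(βl)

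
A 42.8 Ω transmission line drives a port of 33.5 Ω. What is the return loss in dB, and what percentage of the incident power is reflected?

Γ = (33.5 − 42.8)/(33.5 + 42.8) = -0.122
RL = −20·log₁₀(0.122) = 18.3 dB
P_refl/P_inc = |Γ|² = 0.0149

RL ≈ 18.3 dB; 1.49% of incident power reflected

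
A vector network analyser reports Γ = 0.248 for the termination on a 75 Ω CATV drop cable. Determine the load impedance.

Z_L = Z_0·(1 + Γ)/(1 − Γ) = 75·(1.25)/(0.752)

Z_L ≈ 124 Ω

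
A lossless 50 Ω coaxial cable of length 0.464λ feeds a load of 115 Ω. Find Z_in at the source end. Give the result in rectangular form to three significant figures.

Z_in ≈ 94.6 + j38.6 Ω

βl = 2π × 0.464 = 167°
tan(βl) = tan(167°) = -0.23
Z_in = Z_0·(Z_L + jZ_0·tanβl)/(Z_0 + jZ_L·tanβl)
     = 50·(115 − j11.5)/(50 − j26.5)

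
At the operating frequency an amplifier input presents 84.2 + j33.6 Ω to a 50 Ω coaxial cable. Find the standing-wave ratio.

VSWR ≈ 2.06

Γ = (Z_L − Z_0)/(Z_L + Z_0) = (34.2 + j33.6)/(134.2 + j33.6)
|Γ| = 47.9/138 = 0.347
VSWR = (1 + |Γ|)/(1 − |Γ|) = 1.35/0.653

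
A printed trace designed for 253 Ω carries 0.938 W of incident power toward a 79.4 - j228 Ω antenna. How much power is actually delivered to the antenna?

|Γ| = |(-173.6 − j228)/(332.4 − j228)| = 0.711
|Γ|² = 0.505
P_refl = |Γ|²·P_inc = 0.474 W, P_del = (1 − |Γ|²)·P_inc = 0.464 W

P_delivered ≈ 0.464 W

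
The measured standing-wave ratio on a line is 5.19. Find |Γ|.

|Γ| ≈ 0.677

|Γ| = (S − 1)/(S + 1) = (5.19 − 1)/(5.19 + 1) = 4.19/6.19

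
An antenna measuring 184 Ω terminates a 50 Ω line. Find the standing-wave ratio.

Γ = (184 − 50)/(184 + 50) = 0.573
VSWR = (1 + 0.573)/(1 − 0.573)

VSWR ≈ 3.68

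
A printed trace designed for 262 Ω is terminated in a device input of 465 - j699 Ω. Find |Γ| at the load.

|Γ| ≈ 0.722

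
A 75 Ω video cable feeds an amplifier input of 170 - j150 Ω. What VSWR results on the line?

Γ = (Z_L − Z_0)/(Z_L + Z_0) = (95 − j150)/(245 − j150)
|Γ| = 178/287 = 0.618
VSWR = (1 + |Γ|)/(1 − |Γ|) = 1.62/0.382

VSWR ≈ 4.24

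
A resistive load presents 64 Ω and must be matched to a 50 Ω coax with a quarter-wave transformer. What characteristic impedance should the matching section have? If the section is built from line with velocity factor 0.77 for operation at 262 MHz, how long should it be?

Z_qwt = √(Z_0·R_L) = √(50 × 64) = √3200
λ = 0.77·c/f = 0.882 m, so l = λ/4 = 0.22 m

Z_qwt ≈ 56.6 Ω; length ≈ 22 cm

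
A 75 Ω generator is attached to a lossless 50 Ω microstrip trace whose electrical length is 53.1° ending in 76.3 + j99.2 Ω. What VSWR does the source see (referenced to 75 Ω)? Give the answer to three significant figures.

tan(βl) = 1.33
Z_in = Z_0·(Z_L + jZ_0·tanβl)/(Z_0 + jZ_L·tanβl) = 31 − j62.6 Ω
Γ_s = (Z_in − Z_s)/(Z_in + Z_s) = (-44 − j62.6)/(106 − j62.6), |Γ_s| = 0.622
VSWR = (1 + |Γ_s|)/(1 − |Γ_s|)

VSWR ≈ 4.28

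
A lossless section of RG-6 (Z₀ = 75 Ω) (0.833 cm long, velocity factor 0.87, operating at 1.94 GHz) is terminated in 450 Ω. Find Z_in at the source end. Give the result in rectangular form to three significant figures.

λ = v/f = 0.87·c / 1.94 GHz = 0.135 m
βl = 2π·l/λ = 2π × 0.0619 = 22.3°
tan(βl) = tan(22.3°) = 0.41
Z_in = Z_0·(Z_L + jZ_0·tanβl)/(Z_0 + jZ_L·tanβl)
     = 75·(450 + j30.7)/(75 + j184)

Z_in ≈ 74.6 − j153 Ω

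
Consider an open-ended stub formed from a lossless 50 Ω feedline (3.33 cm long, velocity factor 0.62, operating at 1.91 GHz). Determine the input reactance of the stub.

X_in ≈ 32.6 Ω (inductive)

λ = v/f = 0.62·c / 1.91 GHz = 0.0974 m
βl = 2π·l/λ = 2π × 0.342 = 123°
tan(βl) = -1.53
For an open-ended stub, Z_in = −jZ_0·cot(βl) = −jZ_0/tan(βl)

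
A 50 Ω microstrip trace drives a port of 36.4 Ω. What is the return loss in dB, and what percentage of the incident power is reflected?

Γ = (36.4 − 50)/(36.4 + 50) = -0.157
RL = −20·log₁₀(0.157) = 16.1 dB
P_refl/P_inc = |Γ|² = 0.0248

RL ≈ 16.1 dB; 2.48% of incident power reflected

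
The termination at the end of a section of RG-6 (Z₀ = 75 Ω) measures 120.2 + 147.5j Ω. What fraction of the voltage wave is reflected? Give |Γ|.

|Γ| ≈ 0.631

Γ = (Z_L − Z_0)/(Z_L + Z_0) = (45.2 + j147.5)/(195.2 + j147.5)
|Γ| = 154/245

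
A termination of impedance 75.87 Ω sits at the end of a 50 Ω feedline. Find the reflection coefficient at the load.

Γ = 0.206

Γ = (Z_L − Z_0)/(Z_L + Z_0) = (75.87 − 50)/(75.87 + 50) = 25.87/125.9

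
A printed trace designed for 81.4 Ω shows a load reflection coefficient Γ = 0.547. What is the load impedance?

Z_L ≈ 278 Ω

Z_L = Z_0·(1 + Γ)/(1 − Γ) = 81.4·(1.55)/(0.453)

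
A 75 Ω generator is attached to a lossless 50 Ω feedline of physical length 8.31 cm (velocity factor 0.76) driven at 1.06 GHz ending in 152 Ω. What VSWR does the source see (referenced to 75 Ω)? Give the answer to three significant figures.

λ = v/f = 0.76·c / 1.06 GHz = 0.215 m
βl = 2π·l/λ = 2π × 0.386 = 139°
tan(βl) = -0.867
Z_in = Z_0·(Z_L + jZ_0·tanβl)/(Z_0 + jZ_L·tanβl) = 33.5 + j45 Ω
Γ_s = (Z_in − Z_s)/(Z_in + Z_s) = (-41.5 + j45)/(109 + j45), |Γ_s| = 0.521
VSWR = (1 + |Γ_s|)/(1 − |Γ_s|)

VSWR ≈ 3.17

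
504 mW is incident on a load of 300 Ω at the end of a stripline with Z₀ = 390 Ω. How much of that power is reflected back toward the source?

Γ = (300 − 390)/(300 + 390) = -0.13
|Γ|² = 0.017
P_refl = |Γ|²·P_inc = 8.57 mW, P_del = (1 − |Γ|²)·P_inc = 495 mW

P_reflected ≈ 8.57 mW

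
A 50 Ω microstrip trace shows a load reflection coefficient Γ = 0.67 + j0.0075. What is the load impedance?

Z_L ≈ 253 + j6.88 Ω

Z_L = Z_0·(1 + Γ)/(1 − Γ) = 50·(1.67 + j0.0075)/(0.33 − j0.0075)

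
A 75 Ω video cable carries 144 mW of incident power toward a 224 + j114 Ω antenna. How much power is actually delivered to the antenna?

|Γ| = |(149 + j114)/(299 + j114)| = 0.586
|Γ|² = 0.344
P_refl = |Γ|²·P_inc = 49.5 mW, P_del = (1 − |Γ|²)·P_inc = 94.5 mW

P_delivered ≈ 94.5 mW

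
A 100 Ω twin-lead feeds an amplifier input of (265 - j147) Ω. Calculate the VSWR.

Γ = (Z_L − Z_0)/(Z_L + Z_0) = (165 − j147)/(365 − j147)
|Γ| = 221/393 = 0.562
VSWR = (1 + |Γ|)/(1 − |Γ|) = 1.56/0.438

VSWR ≈ 3.56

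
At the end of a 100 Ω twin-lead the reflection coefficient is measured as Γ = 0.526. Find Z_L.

Z_L = Z_0·(1 + Γ)/(1 − Γ) = 100·(1.53)/(0.474)

Z_L ≈ 322 Ω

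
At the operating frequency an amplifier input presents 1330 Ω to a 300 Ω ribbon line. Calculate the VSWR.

For a purely resistive load, VSWR = R_L/Z_0 or Z_0/R_L (whichever > 1) = 1330/300

VSWR ≈ 4.43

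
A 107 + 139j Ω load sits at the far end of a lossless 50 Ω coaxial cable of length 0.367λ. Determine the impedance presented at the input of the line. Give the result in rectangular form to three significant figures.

Z_in ≈ 10.7 + j26.8 Ω

βl = 2π × 0.367 = 132°
tan(βl) = tan(132°) = -1.11
Z_in = Z_0·(Z_L + jZ_0·tanβl)/(Z_0 + jZ_L·tanβl)
     = 50·(107 + j83.7)/(204 − j118)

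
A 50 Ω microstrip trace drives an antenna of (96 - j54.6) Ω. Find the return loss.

RL ≈ 6.78 dB

Γ = (46 − j54.6)/(146 − j54.6), |Γ| = 0.458
RL = −20·log₁₀|Γ| = −20·log₁₀(0.458)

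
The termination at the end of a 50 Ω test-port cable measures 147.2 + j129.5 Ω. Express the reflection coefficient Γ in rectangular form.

Γ = (Z_L − Z_0)/(Z_L + Z_0) = (97.2 + j129.5)/(197.2 + j129.5)

Γ ≈ 0.646 + j0.233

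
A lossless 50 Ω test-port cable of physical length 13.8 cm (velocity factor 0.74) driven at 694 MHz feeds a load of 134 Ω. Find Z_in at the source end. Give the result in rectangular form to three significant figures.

λ = v/f = 0.74·c / 694 MHz = 0.32 m
βl = 2π·l/λ = 2π × 0.431 = 155°
tan(βl) = tan(155°) = -0.46
Z_in = Z_0·(Z_L + jZ_0·tanβl)/(Z_0 + jZ_L·tanβl)
     = 50·(134 − j23)/(50 − j61.6)

Z_in ≈ 64.5 + j56.4 Ω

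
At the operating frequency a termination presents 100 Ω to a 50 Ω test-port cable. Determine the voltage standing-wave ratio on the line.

VSWR ≈ 2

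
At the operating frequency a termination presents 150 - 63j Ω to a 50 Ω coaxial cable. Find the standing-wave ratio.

Γ = (Z_L − Z_0)/(Z_L + Z_0) = (100 − j63)/(200 − j63)
|Γ| = 118/210 = 0.564
VSWR = (1 + |Γ|)/(1 − |Γ|) = 1.56/0.436

VSWR ≈ 3.58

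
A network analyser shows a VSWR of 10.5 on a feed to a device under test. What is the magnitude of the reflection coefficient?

|Γ| = (S − 1)/(S + 1) = (10.5 − 1)/(10.5 + 1) = 9.5/11.5

|Γ| ≈ 0.826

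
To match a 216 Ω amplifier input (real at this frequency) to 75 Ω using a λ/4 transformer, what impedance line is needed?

Z_qwt ≈ 127 Ω

Z_qwt = √(Z_0·R_L) = √(75 × 216) = √16200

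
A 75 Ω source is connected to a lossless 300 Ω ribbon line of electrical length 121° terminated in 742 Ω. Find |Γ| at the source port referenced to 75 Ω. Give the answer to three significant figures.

tan(βl) = -1.66
Z_in = Z_0·(Z_L + jZ_0·tanβl)/(Z_0 + jZ_L·tanβl) = 156 + j142 Ω
Γ_s = (Z_in − Z_s)/(Z_in + Z_s) = (80.9 + j142)/(231 + j142), |Γ_s| = 0.604

|Γ| ≈ 0.604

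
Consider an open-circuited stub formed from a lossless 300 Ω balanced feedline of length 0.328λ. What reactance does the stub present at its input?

X_in ≈ 160 Ω (inductive)

βl = 2π × 0.328 = 118°
tan(βl) = -1.87
For an open-circuited stub, Z_in = −jZ_0·cot(βl) = −jZ_0/tan(βl)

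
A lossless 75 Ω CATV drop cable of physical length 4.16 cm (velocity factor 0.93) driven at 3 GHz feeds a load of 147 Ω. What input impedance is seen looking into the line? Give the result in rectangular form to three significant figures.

Z_in ≈ 113 + j50.4 Ω

λ = v/f = 0.93·c / 3 GHz = 0.093 m
βl = 2π·l/λ = 2π × 0.447 = 161°
tan(βl) = tan(161°) = -0.344
Z_in = Z_0·(Z_L + jZ_0·tanβl)/(Z_0 + jZ_L·tanβl)
     = 75·(147 − j25.8)/(75 − j50.5)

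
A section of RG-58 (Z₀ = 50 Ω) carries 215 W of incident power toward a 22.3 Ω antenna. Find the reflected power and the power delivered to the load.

P_reflected ≈ 31.6 W; P_delivered ≈ 183 W

Γ = (22.3 − 50)/(22.3 + 50) = -0.383
|Γ|² = 0.147
P_refl = |Γ|²·P_inc = 31.6 W, P_del = (1 − |Γ|²)·P_inc = 183 W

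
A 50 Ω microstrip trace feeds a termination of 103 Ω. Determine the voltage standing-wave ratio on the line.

VSWR ≈ 2.06

Γ = (103 − 50)/(103 + 50) = 0.346
VSWR = (1 + 0.346)/(1 − 0.346)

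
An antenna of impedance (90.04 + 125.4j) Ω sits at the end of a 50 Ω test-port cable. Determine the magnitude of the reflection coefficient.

Γ = (Z_L − Z_0)/(Z_L + Z_0) = (40.04 + j125.4)/(140 + j125.4)
|Γ| = 132/188

|Γ| ≈ 0.7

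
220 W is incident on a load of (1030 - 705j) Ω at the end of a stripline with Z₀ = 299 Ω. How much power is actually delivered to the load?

P_delivered ≈ 120 W

|Γ| = |(731 − j705)/(1329 − j705)| = 0.675
|Γ|² = 0.456
P_refl = |Γ|²·P_inc = 100 W, P_del = (1 − |Γ|²)·P_inc = 120 W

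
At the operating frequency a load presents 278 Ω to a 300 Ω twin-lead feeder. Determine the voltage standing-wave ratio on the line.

Γ = (278 − 300)/(278 + 300) = -0.0381
VSWR = (1 + 0.0381)/(1 − 0.0381)

VSWR ≈ 1.08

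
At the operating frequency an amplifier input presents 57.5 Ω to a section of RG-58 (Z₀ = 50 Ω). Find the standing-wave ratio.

For a purely resistive load, VSWR = R_L/Z_0 or Z_0/R_L (whichever > 1) = 57.5/50

VSWR ≈ 1.15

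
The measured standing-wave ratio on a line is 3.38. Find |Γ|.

|Γ| = (S − 1)/(S + 1) = (3.38 − 1)/(3.38 + 1) = 2.38/4.38

|Γ| ≈ 0.543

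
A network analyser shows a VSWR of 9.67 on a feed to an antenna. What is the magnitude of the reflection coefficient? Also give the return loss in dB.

|Γ| ≈ 0.813; return loss ≈ 1.8 dB

|Γ| = (S − 1)/(S + 1) = (9.67 − 1)/(9.67 + 1) = 8.67/10.7
RL = −20·log₁₀|Γ| = −20·log₁₀(0.813)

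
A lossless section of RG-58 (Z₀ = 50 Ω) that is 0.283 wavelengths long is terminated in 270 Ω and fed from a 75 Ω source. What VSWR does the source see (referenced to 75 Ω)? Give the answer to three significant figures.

βl = 2π × 0.283 = 102°
tan(βl) = -4.75
Z_in = Z_0·(Z_L + jZ_0·tanβl)/(Z_0 + jZ_L·tanβl) = 9.65 + j10.1 Ω
Γ_s = (Z_in − Z_s)/(Z_in + Z_s) = (-65.3 + j10.1)/(84.7 + j10.1), |Γ_s| = 0.776
VSWR = (1 + |Γ_s|)/(1 − |Γ_s|)

VSWR ≈ 7.91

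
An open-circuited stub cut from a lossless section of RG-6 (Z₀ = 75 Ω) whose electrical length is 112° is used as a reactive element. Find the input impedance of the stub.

Z_in ≈ +j30.3 Ω

tan(βl) = -2.48
For an open-circuited stub, Z_in = −jZ_0·cot(βl) = −jZ_0/tan(βl)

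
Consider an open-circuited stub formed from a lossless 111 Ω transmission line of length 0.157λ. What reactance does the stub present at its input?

βl = 2π × 0.157 = 56.5°
tan(βl) = 1.51
For an open-circuited stub, Z_in = −jZ_0·cot(βl) = −jZ_0/tan(βl)

X_in ≈ -73.4 Ω (capacitive)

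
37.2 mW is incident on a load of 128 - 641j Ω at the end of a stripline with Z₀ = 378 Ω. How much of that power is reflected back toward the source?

P_reflected ≈ 26.4 mW

|Γ| = |(-250 − j641)/(506 − j641)| = 0.842
|Γ|² = 0.71
P_refl = |Γ|²·P_inc = 26.4 mW, P_del = (1 − |Γ|²)·P_inc = 10.8 mW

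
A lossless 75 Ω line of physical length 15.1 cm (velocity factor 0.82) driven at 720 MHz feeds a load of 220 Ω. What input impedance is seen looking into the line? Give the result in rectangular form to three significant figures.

λ = v/f = 0.82·c / 720 MHz = 0.342 m
βl = 2π·l/λ = 2π × 0.442 = 159°
tan(βl) = tan(159°) = -0.382
Z_in = Z_0·(Z_L + jZ_0·tanβl)/(Z_0 + jZ_L·tanβl)
     = 75·(220 − j28.6)/(75 − j84)

Z_in ≈ 112 + j96.6 Ω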